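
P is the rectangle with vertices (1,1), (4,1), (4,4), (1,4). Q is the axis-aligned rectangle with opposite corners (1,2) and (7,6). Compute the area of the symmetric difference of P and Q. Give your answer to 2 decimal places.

21.00

|P∩Q|: x∈[1,4], y∈[2,4] → 3·2 = 6.
|P △ Q| = |P| + |Q| − 2·|P∩Q| = 9 + 24 − 12 = 21.00.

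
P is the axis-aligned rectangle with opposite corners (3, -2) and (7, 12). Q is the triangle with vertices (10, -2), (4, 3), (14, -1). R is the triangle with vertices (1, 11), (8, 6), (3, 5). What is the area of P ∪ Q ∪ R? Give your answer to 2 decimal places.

By inclusion–exclusion:
Individual areas: |P| = 56, |Q| = 13, |R| = 16.
|P∩Q| = 1.95.
|P∩R| = 10.9714.
|Q∩R| = 0.
|P∩Q∩R| = 0.
|P ∪ Q ∪ R| = 85 − 12.9214 + 0 = 72.08.

72.08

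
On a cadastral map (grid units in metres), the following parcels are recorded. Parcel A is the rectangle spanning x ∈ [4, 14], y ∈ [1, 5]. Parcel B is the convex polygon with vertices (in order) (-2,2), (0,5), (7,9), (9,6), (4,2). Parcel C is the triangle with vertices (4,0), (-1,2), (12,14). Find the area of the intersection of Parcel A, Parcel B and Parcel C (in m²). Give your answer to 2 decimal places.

5.04

The intersection is the polygon with vertices (6.857,5), (6.105,3.684), (4,2), (4,5).
By the shoelace formula its area is 5.04.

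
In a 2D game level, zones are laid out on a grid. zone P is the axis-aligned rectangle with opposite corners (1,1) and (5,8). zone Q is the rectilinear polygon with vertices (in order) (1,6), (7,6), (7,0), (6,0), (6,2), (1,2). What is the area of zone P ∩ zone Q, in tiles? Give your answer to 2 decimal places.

16.00

The intersection is the polygon with vertices (5,2), (1,2), (1,6), (5,6).
By the shoelace formula its area is 16.00.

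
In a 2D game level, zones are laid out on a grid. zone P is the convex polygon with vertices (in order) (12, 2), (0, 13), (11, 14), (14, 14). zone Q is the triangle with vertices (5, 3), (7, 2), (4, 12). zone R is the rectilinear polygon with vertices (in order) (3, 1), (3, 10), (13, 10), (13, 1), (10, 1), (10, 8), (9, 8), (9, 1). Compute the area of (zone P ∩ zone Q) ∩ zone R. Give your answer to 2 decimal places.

The region (zone P ∩ zone Q) ∩ zone R is the polygon with vertices (4.222,10), (4.6,10), (5.103,8.322), (4.33,9.031).
By the shoelace formula its area is 0.65.

0.65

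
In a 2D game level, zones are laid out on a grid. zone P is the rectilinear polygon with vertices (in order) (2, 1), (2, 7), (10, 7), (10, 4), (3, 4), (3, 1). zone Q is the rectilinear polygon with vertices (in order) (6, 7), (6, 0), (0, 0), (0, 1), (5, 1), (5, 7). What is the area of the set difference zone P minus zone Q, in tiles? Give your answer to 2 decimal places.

|zone P| = 27, |zone P∩zone Q| = 3.
|zone P ∖ zone Q| = |zone P| − |zone P∩zone Q| = 27 − 3 = 24.00.

24.00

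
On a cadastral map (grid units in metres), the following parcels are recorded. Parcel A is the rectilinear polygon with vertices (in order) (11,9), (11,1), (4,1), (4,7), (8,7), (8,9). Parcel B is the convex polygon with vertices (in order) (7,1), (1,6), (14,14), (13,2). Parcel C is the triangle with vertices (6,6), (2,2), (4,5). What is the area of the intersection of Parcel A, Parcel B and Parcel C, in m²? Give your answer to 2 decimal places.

The intersection is the polygon with vertices (4,5), (6,6), (4,4).
By the shoelace formula its area is 1.00.

1.00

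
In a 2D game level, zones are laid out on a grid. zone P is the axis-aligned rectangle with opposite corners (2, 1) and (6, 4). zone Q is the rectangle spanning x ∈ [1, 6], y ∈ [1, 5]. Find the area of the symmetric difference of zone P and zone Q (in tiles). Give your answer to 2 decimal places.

8.00

|zone P∩zone Q|: x∈[2,6], y∈[1,4] → 4·3 = 12.
|zone P △ zone Q| = |zone P| + |zone Q| − 2·|zone P∩zone Q| = 12 + 20 − 24 = 8.00.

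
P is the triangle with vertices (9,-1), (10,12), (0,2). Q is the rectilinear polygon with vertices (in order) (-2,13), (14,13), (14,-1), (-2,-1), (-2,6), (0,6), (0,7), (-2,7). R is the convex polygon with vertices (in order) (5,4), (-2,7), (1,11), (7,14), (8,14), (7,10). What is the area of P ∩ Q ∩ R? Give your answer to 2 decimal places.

The intersection is the polygon with vertices (6.5,8.5), (5,4), (2.9,4.9).
By the shoelace formula its area is 5.40.

5.40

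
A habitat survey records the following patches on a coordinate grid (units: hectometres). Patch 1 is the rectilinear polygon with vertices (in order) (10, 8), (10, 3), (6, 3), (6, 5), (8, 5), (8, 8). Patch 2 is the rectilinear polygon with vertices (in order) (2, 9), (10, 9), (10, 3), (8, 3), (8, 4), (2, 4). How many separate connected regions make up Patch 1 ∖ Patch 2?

Patch 1 ∖ Patch 2 is a single connected region.

1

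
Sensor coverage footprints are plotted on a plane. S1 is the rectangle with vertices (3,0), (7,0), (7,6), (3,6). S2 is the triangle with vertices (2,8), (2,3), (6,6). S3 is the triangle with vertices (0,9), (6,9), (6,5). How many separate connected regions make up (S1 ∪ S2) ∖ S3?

(S1 ∪ S2) ∖ S3 is a single connected region.

1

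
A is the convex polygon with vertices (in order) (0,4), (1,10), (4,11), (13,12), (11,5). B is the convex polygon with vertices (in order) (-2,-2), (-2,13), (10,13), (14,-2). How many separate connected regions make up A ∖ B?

A ∖ B is a single connected region.

1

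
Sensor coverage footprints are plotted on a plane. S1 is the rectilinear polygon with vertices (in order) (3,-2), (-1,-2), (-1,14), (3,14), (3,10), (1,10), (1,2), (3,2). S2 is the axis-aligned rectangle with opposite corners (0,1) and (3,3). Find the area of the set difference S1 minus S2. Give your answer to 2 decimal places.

44.00

|S1| = 48, |S1∩S2| = 4.
|S1 ∖ S2| = |S1| − |S1∩S2| = 48 − 4 = 44.00.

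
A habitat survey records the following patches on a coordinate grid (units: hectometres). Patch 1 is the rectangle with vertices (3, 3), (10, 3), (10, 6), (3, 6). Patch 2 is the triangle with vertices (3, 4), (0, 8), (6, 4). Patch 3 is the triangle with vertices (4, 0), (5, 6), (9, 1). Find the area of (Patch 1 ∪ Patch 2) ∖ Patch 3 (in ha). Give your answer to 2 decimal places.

|Patch 1 ∪ Patch 2| = 24.
|(Patch 1 ∪ Patch 2) ∩ Patch 3| = 4.35.
|(Patch 1 ∪ Patch 2) ∖ Patch 3| = 24 − 4.35 = 19.65.

19.65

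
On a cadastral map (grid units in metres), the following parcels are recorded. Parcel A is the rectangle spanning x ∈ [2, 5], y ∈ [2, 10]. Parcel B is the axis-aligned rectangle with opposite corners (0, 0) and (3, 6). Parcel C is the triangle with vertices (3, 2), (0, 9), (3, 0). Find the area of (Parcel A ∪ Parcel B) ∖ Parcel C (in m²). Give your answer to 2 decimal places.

|Parcel A ∪ Parcel B| = 38.
|(Parcel A ∪ Parcel B) ∩ Parcel C| = 2.5714.
|(Parcel A ∪ Parcel B) ∖ Parcel C| = 38 − 2.5714 = 35.43.

35.43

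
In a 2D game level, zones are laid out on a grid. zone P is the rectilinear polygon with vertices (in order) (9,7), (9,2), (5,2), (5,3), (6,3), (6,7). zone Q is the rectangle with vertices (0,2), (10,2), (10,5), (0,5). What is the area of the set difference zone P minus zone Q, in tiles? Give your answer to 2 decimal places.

|zone P| = 16, |zone P∩zone Q| = 10.
|zone P ∖ zone Q| = |zone P| − |zone P∩zone Q| = 16 − 10 = 6.00.

6.00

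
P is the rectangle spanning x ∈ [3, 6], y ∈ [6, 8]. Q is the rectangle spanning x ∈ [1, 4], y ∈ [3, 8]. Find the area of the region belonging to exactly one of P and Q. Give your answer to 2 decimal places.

|P∩Q|: x∈[3,4], y∈[6,8] → 1·2 = 2.
|P △ Q| = |P| + |Q| − 2·|P∩Q| = 6 + 15 − 4 = 17.00.

17.00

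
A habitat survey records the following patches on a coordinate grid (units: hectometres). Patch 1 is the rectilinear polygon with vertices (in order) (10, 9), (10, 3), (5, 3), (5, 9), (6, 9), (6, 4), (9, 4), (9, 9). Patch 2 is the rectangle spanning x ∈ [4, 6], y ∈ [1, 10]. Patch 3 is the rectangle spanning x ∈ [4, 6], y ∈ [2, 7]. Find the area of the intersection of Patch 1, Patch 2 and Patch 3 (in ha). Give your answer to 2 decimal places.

The intersection is the polygon with vertices (5,7), (6,7), (6,4), (6,3), (5,3).
By the shoelace formula its area is 4.00.

4.00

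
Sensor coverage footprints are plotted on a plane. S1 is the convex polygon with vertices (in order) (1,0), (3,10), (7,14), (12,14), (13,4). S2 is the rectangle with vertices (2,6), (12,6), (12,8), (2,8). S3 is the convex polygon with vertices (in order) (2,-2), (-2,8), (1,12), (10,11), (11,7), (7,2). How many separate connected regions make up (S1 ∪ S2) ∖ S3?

(S1 ∪ S2) ∖ S3 splits into 2 disjoint pieces (area 39.7, area 0.0275).

2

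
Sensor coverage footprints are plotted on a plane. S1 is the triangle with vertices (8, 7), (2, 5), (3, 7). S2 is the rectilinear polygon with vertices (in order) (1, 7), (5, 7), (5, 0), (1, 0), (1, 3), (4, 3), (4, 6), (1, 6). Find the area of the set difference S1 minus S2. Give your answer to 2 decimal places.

2.58

|S1| = 5, |S1∩S2| = 2.4167.
|S1 ∖ S2| = |S1| − |S1∩S2| = 5 − 2.4167 = 2.58.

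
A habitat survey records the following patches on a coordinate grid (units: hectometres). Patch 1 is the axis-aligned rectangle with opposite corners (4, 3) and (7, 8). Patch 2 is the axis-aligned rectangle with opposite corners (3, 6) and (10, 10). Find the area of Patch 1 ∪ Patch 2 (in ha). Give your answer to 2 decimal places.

By inclusion–exclusion:
Individual areas: |Patch 1| = 15, |Patch 2| = 28.
|Patch 1∩Patch 2|: x∈[4,7], y∈[6,8] → 3·2 = 6.
|Patch 1 ∪ Patch 2| = 43 − 6 = 37.00.

37.00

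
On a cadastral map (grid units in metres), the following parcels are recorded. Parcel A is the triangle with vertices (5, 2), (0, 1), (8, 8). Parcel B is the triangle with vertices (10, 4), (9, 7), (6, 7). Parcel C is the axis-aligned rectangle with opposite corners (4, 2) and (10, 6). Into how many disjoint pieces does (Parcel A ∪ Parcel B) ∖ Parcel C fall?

(Parcel A ∪ Parcel B) ∖ Parcel C splits into 2 disjoint pieces (area 5.5, area 3.3204).

2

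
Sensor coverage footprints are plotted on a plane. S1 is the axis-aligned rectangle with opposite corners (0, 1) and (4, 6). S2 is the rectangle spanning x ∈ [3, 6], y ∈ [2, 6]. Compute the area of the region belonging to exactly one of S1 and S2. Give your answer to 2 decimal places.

|S1∩S2|: x∈[3,4], y∈[2,6] → 1·4 = 4.
|S1 △ S2| = |S1| + |S2| − 2·|S1∩S2| = 20 + 12 − 8 = 24.00.

24.00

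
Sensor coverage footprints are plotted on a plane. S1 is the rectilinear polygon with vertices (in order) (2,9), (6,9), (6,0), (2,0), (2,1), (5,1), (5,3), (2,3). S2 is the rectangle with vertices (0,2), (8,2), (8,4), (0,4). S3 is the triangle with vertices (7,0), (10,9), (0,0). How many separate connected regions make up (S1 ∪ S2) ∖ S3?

2

(S1 ∪ S2) ∖ S3 splits into 2 disjoint pieces (area 25.5778, area 0.1667).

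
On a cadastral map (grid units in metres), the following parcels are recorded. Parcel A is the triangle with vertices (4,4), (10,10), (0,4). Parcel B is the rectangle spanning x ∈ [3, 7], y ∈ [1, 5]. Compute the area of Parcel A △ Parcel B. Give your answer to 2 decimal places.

|Parcel A| = 12, |Parcel B| = 16, |Parcel A∩Parcel B| = 1.5.
|Parcel A △ Parcel B| = |Parcel A| + |Parcel B| − 2·|Parcel A∩Parcel B| = 12 + 16 − 3 = 25.00.

25.00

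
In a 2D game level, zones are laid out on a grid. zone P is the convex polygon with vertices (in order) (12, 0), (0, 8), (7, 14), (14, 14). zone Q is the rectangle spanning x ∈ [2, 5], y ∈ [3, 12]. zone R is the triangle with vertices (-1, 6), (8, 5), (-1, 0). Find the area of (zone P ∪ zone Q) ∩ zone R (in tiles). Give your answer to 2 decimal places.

9.67

The region (zone P ∪ zone Q) ∩ zone R is the polygon with vertices (5,3.333), (4.4,3), (2,3), (2,5.667), (8,5), (6.091,3.939), (5,4.667).
By the shoelace formula its area is 9.67.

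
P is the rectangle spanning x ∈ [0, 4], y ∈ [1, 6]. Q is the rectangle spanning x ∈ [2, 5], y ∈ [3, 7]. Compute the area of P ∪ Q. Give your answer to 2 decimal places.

26.00

By inclusion–exclusion:
Individual areas: |P| = 20, |Q| = 12.
|P∩Q|: x∈[2,4], y∈[3,6] → 2·3 = 6.
|P ∪ Q| = 32 − 6 = 26.00.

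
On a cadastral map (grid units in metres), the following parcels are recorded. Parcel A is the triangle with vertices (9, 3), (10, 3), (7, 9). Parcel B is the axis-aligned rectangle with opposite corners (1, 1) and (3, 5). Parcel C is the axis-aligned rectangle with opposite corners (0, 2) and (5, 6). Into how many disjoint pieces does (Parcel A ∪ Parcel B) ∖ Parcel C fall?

(Parcel A ∪ Parcel B) ∖ Parcel C splits into 2 disjoint pieces (area 3, area 2).

2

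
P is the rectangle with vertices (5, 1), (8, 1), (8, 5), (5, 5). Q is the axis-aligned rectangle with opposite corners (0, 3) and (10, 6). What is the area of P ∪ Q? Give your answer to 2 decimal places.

By inclusion–exclusion:
Individual areas: |P| = 12, |Q| = 30.
|P∩Q|: x∈[5,8], y∈[3,5] → 3·2 = 6.
|P ∪ Q| = 42 − 6 = 36.00.

36.00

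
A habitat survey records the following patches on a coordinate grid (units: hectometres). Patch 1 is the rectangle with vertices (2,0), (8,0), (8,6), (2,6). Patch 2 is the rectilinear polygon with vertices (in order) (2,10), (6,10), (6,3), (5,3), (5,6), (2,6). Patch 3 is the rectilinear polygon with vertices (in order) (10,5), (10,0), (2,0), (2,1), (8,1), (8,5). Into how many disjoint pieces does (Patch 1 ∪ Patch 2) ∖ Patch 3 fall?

(Patch 1 ∪ Patch 2) ∖ Patch 3 is a single connected region.

1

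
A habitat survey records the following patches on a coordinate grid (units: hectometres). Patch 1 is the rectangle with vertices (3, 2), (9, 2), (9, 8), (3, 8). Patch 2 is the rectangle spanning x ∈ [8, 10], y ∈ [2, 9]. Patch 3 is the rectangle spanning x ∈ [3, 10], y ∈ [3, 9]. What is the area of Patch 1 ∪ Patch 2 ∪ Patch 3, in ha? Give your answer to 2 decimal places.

By inclusion–exclusion:
Individual areas: |Patch 1| = 36, |Patch 2| = 14, |Patch 3| = 42.
|Patch 1∩Patch 2|: x∈[8,9], y∈[2,8] → 1·6 = 6.
|Patch 1∩Patch 3|: x∈[3,9], y∈[3,8] → 6·5 = 30.
|Patch 2∩Patch 3|: x∈[8,10], y∈[3,9] → 2·6 = 12.
|Patch 1∩Patch 2∩Patch 3| = 5.
|Patch 1 ∪ Patch 2 ∪ Patch 3| = 92 − 48 + 5 = 49.00.

49.00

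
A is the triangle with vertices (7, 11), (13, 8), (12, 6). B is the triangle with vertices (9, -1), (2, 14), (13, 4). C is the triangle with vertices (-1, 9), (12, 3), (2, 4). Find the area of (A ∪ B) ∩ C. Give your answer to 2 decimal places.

5.72

The region (A ∪ B) ∩ C is the polygon with vertices (5.797,5.863), (12,3), (6.895,3.51).
By the shoelace formula its area is 5.72.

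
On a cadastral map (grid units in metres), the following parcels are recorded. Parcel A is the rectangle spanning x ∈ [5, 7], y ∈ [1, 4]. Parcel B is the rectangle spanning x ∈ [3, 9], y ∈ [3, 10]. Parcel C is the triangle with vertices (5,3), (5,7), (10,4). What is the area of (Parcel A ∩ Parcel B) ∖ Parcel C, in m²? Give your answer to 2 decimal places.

0.40

|Parcel A ∩ Parcel B| = 2.
|(Parcel A ∩ Parcel B) ∩ Parcel C| = 1.6.
|(Parcel A ∩ Parcel B) ∖ Parcel C| = 2 − 1.6 = 0.40.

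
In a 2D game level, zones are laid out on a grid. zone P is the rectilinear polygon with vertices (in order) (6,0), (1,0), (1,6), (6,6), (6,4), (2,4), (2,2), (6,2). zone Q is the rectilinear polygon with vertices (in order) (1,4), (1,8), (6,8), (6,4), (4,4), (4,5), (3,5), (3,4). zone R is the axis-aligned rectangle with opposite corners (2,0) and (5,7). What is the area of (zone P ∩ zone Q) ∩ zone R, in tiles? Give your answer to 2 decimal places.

5.00

The region (zone P ∩ zone Q) ∩ zone R is the polygon with vertices (5,6), (5,4), (4,4), (4,5), (3,5), (3,4), (2,4), (2,6).
By the shoelace formula its area is 5.00.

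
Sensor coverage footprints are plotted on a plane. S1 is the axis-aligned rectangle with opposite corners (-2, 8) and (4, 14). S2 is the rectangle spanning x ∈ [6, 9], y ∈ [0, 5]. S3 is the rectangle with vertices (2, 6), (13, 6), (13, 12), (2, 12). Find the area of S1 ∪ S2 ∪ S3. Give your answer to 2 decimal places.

By inclusion–exclusion:
Individual areas: |S1| = 36, |S2| = 15, |S3| = 66.
|S1∩S2| = 0 (no overlap).
|S1∩S3|: x∈[2,4], y∈[8,12] → 2·4 = 8.
|S2∩S3| = 0 (no overlap).
|S1∩S2∩S3| = 0.
|S1 ∪ S2 ∪ S3| = 117 − 8 + 0 = 109.00.

109.00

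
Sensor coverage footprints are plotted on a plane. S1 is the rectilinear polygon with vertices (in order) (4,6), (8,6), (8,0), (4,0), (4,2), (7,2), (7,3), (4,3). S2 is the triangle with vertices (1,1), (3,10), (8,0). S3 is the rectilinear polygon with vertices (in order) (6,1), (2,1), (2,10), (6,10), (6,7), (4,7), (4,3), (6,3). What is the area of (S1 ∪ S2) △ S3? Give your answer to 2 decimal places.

32.39

|S1 ∪ S2| = 42.3929.
|(S1 ∪ S2) ∩ S3| = 19.
|(S1 ∪ S2) △ S3| = 42.3929 + 28 − 38 = 32.39.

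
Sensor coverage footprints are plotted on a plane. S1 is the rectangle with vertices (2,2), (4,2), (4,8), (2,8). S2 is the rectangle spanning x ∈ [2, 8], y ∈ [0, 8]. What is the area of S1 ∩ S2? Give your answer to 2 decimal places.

|S1∩S2|: x∈[2,4], y∈[2,8] → 2·6 = 12.

12.00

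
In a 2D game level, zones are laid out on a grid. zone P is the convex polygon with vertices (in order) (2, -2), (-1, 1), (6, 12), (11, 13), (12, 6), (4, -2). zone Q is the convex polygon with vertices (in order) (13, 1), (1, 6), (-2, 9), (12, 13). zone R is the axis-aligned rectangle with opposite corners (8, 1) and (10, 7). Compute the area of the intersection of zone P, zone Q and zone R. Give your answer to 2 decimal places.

The intersection is the polygon with vertices (8.765,2.765), (8,3.083), (8,7), (10,7), (10,4).
By the shoelace formula its area is 7.59.

7.59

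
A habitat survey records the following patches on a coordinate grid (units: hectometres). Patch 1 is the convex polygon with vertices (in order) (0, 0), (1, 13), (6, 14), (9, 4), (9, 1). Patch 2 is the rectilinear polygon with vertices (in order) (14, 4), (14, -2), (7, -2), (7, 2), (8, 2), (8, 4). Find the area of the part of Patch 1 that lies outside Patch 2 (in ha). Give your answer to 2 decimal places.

92.28

|Patch 1| = 96.5, |Patch 1∩Patch 2| = 4.2222.
|Patch 1 ∖ Patch 2| = |Patch 1| − |Patch 1∩Patch 2| = 96.5 − 4.2222 = 92.28.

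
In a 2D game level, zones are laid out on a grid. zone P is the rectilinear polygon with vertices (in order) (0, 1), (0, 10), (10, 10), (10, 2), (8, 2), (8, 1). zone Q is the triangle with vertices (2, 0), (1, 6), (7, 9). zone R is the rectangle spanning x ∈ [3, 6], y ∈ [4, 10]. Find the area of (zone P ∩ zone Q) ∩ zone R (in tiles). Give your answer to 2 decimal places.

The region (zone P ∩ zone Q) ∩ zone R is the polygon with vertices (6,8.5), (6,7.2), (4.222,4), (3,4), (3,7).
By the shoelace formula its area is 8.41.

8.41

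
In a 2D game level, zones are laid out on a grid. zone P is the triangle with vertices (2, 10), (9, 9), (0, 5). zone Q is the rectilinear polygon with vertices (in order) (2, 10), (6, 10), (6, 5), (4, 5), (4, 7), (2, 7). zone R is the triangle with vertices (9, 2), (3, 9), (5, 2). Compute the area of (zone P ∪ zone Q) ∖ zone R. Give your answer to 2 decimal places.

|zone P ∪ zone Q| = 24.0873.
|(zone P ∪ zone Q) ∩ zone R| = 4.2573.
|(zone P ∪ zone Q) ∖ zone R| = 24.0873 − 4.2573 = 19.83.

19.83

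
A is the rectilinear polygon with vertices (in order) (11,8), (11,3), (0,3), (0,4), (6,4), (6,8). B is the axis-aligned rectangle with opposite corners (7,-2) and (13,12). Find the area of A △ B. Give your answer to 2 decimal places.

|A| = 31, |B| = 84, |A∩B| = 20.
|A △ B| = |A| + |B| − 2·|A∩B| = 31 + 84 − 40 = 75.00.

75.00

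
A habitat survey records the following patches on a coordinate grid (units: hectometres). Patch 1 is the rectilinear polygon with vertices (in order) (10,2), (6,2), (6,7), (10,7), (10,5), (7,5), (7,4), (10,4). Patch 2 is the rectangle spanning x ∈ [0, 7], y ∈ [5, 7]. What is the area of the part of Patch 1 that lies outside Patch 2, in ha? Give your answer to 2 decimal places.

|Patch 1| = 17, |Patch 1∩Patch 2| = 2.
|Patch 1 ∖ Patch 2| = |Patch 1| − |Patch 1∩Patch 2| = 17 − 2 = 15.00.

15.00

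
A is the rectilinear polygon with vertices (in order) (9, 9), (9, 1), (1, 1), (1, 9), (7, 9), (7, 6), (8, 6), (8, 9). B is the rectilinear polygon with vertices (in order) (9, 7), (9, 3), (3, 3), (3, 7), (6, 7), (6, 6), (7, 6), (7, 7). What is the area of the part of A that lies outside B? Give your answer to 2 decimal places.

39.00

|A| = 61, |A∩B| = 22.
|A ∖ B| = |A| − |A∩B| = 61 − 22 = 39.00.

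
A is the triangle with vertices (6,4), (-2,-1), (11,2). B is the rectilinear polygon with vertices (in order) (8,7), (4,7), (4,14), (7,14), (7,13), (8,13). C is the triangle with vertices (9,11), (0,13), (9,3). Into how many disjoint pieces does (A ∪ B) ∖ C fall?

3

(A ∪ B) ∖ C splits into 3 disjoint pieces (area 20.5, area 1.0889, area 8.3333).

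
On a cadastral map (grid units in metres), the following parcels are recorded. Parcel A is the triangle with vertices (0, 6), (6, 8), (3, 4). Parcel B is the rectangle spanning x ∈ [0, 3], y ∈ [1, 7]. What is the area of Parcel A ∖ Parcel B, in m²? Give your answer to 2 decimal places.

4.50

|Parcel A| = 9, |Parcel A∩Parcel B| = 4.5.
|Parcel A ∖ Parcel B| = |Parcel A| − |Parcel A∩Parcel B| = 9 − 4.5 = 4.50.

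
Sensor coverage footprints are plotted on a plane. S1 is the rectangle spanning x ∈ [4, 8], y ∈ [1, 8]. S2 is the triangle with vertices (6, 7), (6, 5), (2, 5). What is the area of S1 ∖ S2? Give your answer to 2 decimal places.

|S1| = 28, |S1∩S2| = 3.
|S1 ∖ S2| = |S1| − |S1∩S2| = 28 − 3 = 25.00.

25.00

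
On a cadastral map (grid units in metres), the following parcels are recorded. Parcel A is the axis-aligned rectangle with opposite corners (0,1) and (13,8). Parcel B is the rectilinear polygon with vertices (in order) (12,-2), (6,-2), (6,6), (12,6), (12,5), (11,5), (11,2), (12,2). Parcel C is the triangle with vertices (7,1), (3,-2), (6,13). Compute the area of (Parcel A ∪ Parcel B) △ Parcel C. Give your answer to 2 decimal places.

|Parcel A ∪ Parcel B| = 109.
|(Parcel A ∪ Parcel B) ∩ Parcel C| = 17.2333.
|(Parcel A ∪ Parcel B) △ Parcel C| = 109 + 25.5 − 34.4667 = 100.03.

100.03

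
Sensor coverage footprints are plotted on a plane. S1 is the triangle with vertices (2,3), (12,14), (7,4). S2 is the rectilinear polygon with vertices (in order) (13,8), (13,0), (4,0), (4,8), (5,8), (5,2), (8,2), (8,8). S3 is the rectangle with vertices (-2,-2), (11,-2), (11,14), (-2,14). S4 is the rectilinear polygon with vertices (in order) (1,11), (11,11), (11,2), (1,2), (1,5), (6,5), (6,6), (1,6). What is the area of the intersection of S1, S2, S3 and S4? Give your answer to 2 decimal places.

2.54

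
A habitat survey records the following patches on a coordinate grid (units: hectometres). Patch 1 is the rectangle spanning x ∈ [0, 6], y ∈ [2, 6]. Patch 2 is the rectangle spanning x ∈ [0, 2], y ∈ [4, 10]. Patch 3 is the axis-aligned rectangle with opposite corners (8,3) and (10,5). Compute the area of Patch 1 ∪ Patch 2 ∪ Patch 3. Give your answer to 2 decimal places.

36.00

By inclusion–exclusion:
Individual areas: |Patch 1| = 24, |Patch 2| = 12, |Patch 3| = 4.
|Patch 1∩Patch 2|: x∈[0,2], y∈[4,6] → 2·2 = 4.
|Patch 1∩Patch 3| = 0 (no overlap).
|Patch 2∩Patch 3| = 0 (no overlap).
|Patch 1∩Patch 2∩Patch 3| = 0.
|Patch 1 ∪ Patch 2 ∪ Patch 3| = 40 − 4 + 0 = 36.00.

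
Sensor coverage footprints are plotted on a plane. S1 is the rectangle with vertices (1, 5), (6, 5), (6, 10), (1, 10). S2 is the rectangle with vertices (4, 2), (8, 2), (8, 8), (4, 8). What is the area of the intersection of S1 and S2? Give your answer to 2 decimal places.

6.00

|S1∩S2|: x∈[4,6], y∈[5,8] → 2·3 = 6.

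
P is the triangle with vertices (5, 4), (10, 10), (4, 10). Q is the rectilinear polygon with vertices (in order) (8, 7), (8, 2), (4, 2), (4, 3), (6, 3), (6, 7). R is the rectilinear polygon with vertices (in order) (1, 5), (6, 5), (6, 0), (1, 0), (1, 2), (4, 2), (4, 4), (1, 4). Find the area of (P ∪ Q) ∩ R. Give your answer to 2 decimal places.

2.50

|P ∪ Q| = 28.65.
|(P ∪ Q) ∩ R| = 2.50.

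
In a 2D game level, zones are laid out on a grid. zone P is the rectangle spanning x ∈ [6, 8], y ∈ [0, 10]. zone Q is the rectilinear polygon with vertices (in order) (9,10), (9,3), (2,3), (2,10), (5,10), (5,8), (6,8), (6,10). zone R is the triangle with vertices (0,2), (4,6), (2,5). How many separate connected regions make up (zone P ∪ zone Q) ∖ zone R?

1

(zone P ∪ zone Q) ∖ zone R is a single connected region.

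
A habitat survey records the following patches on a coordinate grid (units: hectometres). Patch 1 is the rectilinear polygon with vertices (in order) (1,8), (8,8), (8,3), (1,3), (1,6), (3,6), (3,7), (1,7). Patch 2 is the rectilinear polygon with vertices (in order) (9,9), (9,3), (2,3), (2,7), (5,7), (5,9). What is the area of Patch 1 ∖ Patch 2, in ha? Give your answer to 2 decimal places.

|Patch 1| = 33, |Patch 1∩Patch 2| = 26.
|Patch 1 ∖ Patch 2| = |Patch 1| − |Patch 1∩Patch 2| = 33 − 26 = 7.00.

7.00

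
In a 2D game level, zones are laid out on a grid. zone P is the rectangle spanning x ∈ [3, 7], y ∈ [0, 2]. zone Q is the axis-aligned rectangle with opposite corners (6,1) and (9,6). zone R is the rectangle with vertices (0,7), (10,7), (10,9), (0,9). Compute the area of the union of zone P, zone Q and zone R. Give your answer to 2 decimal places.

By inclusion–exclusion:
Individual areas: |zone P| = 8, |zone Q| = 15, |zone R| = 20.
|zone P∩zone Q|: x∈[6,7], y∈[1,2] → 1·1 = 1.
|zone P∩zone R| = 0 (no overlap).
|zone Q∩zone R| = 0 (no overlap).
|zone P∩zone Q∩zone R| = 0.
|zone P ∪ zone Q ∪ zone R| = 43 − 1 + 0 = 42.00.

42.00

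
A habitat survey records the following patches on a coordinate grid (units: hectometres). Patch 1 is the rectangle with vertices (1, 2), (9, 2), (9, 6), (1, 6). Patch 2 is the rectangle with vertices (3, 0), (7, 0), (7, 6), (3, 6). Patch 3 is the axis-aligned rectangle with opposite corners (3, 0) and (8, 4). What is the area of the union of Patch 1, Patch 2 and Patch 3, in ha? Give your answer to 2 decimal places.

42.00

By inclusion–exclusion:
Individual areas: |Patch 1| = 32, |Patch 2| = 24, |Patch 3| = 20.
|Patch 1∩Patch 2|: x∈[3,7], y∈[2,6] → 4·4 = 16.
|Patch 1∩Patch 3|: x∈[3,8], y∈[2,4] → 5·2 = 10.
|Patch 2∩Patch 3|: x∈[3,7], y∈[0,4] → 4·4 = 16.
|Patch 1∩Patch 2∩Patch 3| = 8.
|Patch 1 ∪ Patch 2 ∪ Patch 3| = 76 − 42 + 8 = 42.00.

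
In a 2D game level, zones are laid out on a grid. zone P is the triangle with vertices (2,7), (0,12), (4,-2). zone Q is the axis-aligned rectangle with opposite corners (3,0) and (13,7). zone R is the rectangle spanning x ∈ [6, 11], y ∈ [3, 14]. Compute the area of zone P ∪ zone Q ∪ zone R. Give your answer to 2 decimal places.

By inclusion–exclusion:
Individual areas: |zone P| = 4, |zone Q| = 70, |zone R| = 55.
|zone P∩zone Q| = 0.373.
|zone P∩zone R| = 0.
|zone Q∩zone R|: x∈[6,11], y∈[3,7] → 5·4 = 20.
|zone P∩zone Q∩zone R| = 0.
|zone P ∪ zone Q ∪ zone R| = 129 − 20.373 + 0 = 108.63.

108.63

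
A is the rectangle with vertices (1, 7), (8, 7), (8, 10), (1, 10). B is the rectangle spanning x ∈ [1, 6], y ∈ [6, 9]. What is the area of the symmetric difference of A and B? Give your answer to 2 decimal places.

|A∩B|: x∈[1,6], y∈[7,9] → 5·2 = 10.
|A △ B| = |A| + |B| − 2·|A∩B| = 21 + 15 − 20 = 16.00.

16.00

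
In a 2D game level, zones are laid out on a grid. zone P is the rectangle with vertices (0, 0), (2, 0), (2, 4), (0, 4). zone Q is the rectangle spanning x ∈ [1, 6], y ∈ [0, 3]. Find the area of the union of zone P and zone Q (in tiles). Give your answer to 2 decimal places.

20.00

By inclusion–exclusion:
Individual areas: |zone P| = 8, |zone Q| = 15.
|zone P∩zone Q|: x∈[1,2], y∈[0,3] → 1·3 = 3.
|zone P ∪ zone Q| = 23 − 3 = 20.00.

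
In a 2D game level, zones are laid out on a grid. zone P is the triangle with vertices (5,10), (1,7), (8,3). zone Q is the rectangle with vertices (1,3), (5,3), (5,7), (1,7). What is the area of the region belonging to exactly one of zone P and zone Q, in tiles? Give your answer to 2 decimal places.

|zone P| = 18.5, |zone Q| = 16, |zone P∩zone Q| = 4.5714.
|zone P △ zone Q| = |zone P| + |zone Q| − 2·|zone P∩zone Q| = 18.5 + 16 − 9.1429 = 25.36.

25.36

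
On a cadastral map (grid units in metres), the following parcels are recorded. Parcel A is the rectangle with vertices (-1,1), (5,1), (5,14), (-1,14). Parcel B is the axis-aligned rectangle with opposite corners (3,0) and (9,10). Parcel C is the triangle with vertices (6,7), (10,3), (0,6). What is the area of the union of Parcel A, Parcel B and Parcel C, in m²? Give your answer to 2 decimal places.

120.35

By inclusion–exclusion:
Individual areas: |Parcel A| = 78, |Parcel B| = 60, |Parcel C| = 14.
|Parcel A∩Parcel B|: x∈[3,5], y∈[1,10] → 2·9 = 18.
|Parcel A∩Parcel C| = 5.8333.
|Parcel B∩Parcel C| = 11.55.
|Parcel A∩Parcel B∩Parcel C| = 3.7333.
|Parcel A ∪ Parcel B ∪ Parcel C| = 152 − 35.3833 + 3.7333 = 120.35.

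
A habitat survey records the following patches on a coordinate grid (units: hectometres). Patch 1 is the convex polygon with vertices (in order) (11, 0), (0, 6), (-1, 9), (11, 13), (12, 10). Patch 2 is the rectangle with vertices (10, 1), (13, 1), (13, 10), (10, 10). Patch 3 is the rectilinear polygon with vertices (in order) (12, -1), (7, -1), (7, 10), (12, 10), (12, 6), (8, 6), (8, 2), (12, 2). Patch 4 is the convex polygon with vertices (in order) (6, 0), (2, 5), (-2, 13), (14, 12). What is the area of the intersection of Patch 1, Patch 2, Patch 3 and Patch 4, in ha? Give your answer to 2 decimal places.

4.94

The intersection is the polygon with vertices (12,10), (11.882,8.823), (10,6), (10,10).
By the shoelace formula its area is 4.94.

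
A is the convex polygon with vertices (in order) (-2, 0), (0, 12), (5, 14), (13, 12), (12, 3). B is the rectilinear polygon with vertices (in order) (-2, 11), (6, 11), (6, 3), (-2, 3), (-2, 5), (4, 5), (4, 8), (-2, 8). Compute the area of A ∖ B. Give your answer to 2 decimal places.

|A| = 152.5, |A∩B| = 39.9167.
|A ∖ B| = |A| − |A∩B| = 152.5 − 39.9167 = 112.58.

112.58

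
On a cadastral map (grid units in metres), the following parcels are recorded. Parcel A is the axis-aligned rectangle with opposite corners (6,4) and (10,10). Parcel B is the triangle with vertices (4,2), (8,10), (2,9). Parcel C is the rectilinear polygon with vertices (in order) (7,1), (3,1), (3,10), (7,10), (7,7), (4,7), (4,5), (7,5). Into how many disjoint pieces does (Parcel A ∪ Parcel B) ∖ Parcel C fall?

2

(Parcel A ∪ Parcel B) ∖ Parcel C splits into 2 disjoint pieces (area 23.75, area 1.8333).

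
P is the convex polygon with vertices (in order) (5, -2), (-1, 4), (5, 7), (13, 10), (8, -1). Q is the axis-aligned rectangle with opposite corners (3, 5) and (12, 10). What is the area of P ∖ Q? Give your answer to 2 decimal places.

52.59

|P| = 77, |P∩Q| = 24.4057.
|P ∖ Q| = |P| − |P∩Q| = 77 − 24.4057 = 52.59.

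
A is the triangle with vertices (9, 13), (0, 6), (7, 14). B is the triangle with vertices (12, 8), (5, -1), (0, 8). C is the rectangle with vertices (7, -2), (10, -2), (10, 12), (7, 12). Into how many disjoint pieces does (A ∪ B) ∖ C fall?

(A ∪ B) ∖ C splits into 2 disjoint pieces (area 48.505, area 2.5714).

2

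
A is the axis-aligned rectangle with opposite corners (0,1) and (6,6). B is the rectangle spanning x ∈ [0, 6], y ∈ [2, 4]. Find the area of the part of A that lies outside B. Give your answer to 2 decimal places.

18.00

|A∩B|: x∈[0,6], y∈[2,4] → 6·2 = 12.
|A| = 30.
|A ∖ B| = |A| − |A∩B| = 30 − 12 = 18.00.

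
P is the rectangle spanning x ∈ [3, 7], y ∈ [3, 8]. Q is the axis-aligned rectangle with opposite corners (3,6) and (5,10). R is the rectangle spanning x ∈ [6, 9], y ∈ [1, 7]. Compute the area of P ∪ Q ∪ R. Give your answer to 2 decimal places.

38.00

By inclusion–exclusion:
Individual areas: |P| = 20, |Q| = 8, |R| = 18.
|P∩Q|: x∈[3,5], y∈[6,8] → 2·2 = 4.
|P∩R|: x∈[6,7], y∈[3,7] → 1·4 = 4.
|Q∩R| = 0 (no overlap).
|P∩Q∩R| = 0.
|P ∪ Q ∪ R| = 46 − 8 + 0 = 38.00.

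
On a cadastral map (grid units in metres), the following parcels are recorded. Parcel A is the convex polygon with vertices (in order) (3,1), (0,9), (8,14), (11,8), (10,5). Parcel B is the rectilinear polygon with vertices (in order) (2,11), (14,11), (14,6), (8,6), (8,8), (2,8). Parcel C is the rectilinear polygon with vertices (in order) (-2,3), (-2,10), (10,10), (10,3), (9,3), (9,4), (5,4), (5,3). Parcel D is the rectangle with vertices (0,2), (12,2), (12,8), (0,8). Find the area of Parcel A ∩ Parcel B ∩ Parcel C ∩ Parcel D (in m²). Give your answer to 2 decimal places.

4.00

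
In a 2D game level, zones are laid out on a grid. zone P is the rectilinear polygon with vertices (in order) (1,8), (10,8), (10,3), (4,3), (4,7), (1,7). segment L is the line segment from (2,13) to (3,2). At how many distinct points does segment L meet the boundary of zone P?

2

The segment meets the boundary at (2.545,7), (2.455,8).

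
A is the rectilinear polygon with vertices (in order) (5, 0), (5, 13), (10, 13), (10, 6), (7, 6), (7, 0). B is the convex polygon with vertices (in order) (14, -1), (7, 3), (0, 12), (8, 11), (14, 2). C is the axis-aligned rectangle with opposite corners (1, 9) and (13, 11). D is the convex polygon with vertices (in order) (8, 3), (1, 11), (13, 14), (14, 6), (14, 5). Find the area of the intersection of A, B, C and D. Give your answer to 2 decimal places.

7.33

The intersection is the polygon with vertices (5,9), (5,11), (8,11), (9.333,9).
By the shoelace formula its area is 7.33.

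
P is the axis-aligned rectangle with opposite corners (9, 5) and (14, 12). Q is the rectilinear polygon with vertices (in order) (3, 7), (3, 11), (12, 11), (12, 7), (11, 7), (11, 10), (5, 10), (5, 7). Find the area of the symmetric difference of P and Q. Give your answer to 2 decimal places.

|P| = 35, |Q| = 18, |P∩Q| = 6.
|P △ Q| = |P| + |Q| − 2·|P∩Q| = 35 + 18 − 12 = 41.00.

41.00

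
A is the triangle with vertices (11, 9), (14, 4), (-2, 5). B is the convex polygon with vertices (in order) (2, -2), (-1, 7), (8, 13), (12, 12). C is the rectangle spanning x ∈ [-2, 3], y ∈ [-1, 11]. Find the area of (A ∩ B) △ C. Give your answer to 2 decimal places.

69.62

|A ∩ B| = 17.9187.
|(A ∩ B) ∩ C| = 4.1512.
|(A ∩ B) △ C| = 17.9187 + 60 − 8.3023 = 69.62.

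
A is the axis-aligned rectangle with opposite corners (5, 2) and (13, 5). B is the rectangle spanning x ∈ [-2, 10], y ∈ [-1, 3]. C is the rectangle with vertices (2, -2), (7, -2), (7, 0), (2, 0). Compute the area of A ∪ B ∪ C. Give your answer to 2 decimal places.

72.00

By inclusion–exclusion:
Individual areas: |A| = 24, |B| = 48, |C| = 10.
|A∩B|: x∈[5,10], y∈[2,3] → 5·1 = 5.
|A∩C| = 0 (no overlap).
|B∩C|: x∈[2,7], y∈[-1,0] → 5·1 = 5.
|A∩B∩C| = 0.
|A ∪ B ∪ C| = 82 − 10 + 0 = 72.00.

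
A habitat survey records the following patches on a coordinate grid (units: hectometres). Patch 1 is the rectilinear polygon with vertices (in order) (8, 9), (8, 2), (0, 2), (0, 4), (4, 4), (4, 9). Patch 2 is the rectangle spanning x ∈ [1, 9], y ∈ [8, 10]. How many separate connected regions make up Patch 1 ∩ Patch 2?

1

Patch 1 ∩ Patch 2 is a single connected region.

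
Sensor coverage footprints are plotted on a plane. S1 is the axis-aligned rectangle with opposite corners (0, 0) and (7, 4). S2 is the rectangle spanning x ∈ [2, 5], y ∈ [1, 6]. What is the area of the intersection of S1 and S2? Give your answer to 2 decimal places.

|S1∩S2|: x∈[2,5], y∈[1,4] → 3·3 = 9.

9.00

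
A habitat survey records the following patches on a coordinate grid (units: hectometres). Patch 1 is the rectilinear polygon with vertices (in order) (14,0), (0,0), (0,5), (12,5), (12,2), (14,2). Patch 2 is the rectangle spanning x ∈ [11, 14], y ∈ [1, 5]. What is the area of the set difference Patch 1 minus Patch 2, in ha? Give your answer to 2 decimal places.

|Patch 1| = 64, |Patch 1∩Patch 2| = 6.
|Patch 1 ∖ Patch 2| = |Patch 1| − |Patch 1∩Patch 2| = 64 − 6 = 58.00.

58.00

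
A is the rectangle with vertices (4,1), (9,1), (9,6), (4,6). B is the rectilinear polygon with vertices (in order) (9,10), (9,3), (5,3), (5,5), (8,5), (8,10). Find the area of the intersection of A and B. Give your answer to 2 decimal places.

9.00

The intersection is the polygon with vertices (9,3), (5,3), (5,5), (8,5), (8,6), (9,6).
By the shoelace formula its area is 9.00.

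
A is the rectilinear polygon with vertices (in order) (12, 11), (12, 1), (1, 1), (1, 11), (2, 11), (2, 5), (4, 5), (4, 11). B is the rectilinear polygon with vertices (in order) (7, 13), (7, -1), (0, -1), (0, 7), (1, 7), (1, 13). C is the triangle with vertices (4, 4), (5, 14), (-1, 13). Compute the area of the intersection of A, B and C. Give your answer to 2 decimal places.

5.23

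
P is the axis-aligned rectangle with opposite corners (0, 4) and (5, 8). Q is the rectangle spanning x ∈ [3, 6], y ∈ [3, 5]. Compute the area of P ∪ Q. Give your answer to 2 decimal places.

By inclusion–exclusion:
Individual areas: |P| = 20, |Q| = 6.
|P∩Q|: x∈[3,5], y∈[4,5] → 2·1 = 2.
|P ∪ Q| = 26 − 2 = 24.00.

24.00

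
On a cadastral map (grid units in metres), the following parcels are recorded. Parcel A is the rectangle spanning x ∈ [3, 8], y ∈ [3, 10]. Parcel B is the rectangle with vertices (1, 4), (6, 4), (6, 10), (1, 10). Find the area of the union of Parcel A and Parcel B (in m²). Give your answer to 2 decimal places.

47.00

By inclusion–exclusion:
Individual areas: |Parcel A| = 35, |Parcel B| = 30.
|Parcel A∩Parcel B|: x∈[3,6], y∈[4,10] → 3·6 = 18.
|Parcel A ∪ Parcel B| = 65 − 18 = 47.00.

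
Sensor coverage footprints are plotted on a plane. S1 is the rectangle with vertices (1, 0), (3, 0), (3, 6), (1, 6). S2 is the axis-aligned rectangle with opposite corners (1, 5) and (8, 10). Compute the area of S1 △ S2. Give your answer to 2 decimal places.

|S1∩S2|: x∈[1,3], y∈[5,6] → 2·1 = 2.
|S1 △ S2| = |S1| + |S2| − 2·|S1∩S2| = 12 + 35 − 4 = 43.00.

43.00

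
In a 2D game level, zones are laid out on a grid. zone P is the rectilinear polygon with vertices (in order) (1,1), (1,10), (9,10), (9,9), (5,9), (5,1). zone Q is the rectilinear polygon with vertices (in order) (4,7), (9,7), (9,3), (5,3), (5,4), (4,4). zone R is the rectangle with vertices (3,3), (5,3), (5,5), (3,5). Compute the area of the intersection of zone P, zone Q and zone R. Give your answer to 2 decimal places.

1.00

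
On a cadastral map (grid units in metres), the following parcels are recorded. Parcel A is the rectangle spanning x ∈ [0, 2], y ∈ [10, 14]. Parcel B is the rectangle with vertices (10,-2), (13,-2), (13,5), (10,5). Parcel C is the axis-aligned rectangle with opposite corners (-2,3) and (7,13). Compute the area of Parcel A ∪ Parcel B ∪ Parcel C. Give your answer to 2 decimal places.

113.00

By inclusion–exclusion:
Individual areas: |Parcel A| = 8, |Parcel B| = 21, |Parcel C| = 90.
|Parcel A∩Parcel B| = 0 (no overlap).
|Parcel A∩Parcel C|: x∈[0,2], y∈[10,13] → 2·3 = 6.
|Parcel B∩Parcel C| = 0 (no overlap).
|Parcel A∩Parcel B∩Parcel C| = 0.
|Parcel A ∪ Parcel B ∪ Parcel C| = 119 − 6 + 0 = 113.00.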